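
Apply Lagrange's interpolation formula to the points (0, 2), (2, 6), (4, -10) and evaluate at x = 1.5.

Lagrange interpolation formula:
P(x) = Σ yᵢ × Lᵢ(x)
where Lᵢ(x) = Π_{j≠i} (x - xⱼ)/(xᵢ - xⱼ)

L_0(1.5) = (1.5 - 2)/(0 - 2) × (1.5 - 4)/(0 - 4) = 0.156250
L_1(1.5) = (1.5 - 0)/(2 - 0) × (1.5 - 4)/(2 - 4) = 0.937500
L_2(1.5) = (1.5 - 0)/(4 - 0) × (1.5 - 2)/(4 - 2) = -0.093750

P(1.5) = 2×L_0(1.5) + 6×L_1(1.5) + (-10)×L_2(1.5)
P(1.5) = 6.875000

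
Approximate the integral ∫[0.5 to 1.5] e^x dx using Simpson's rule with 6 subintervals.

f(x) = e^x
a = 0.5, b = 1.5, n = 6
h = (b - a)/n = 0.166667

Simpson's rule: (h/3)[f(x₀) + 4f(x₁) + 2f(x₂) + ... + f(xₙ)]

x_0 = 0.5000, f(x_0) = 1.648721, coefficient = 1
x_1 = 0.6667, f(x_1) = 1.947734, coefficient = 4
x_2 = 0.8333, f(x_2) = 2.300976, coefficient = 2
x_3 = 1.0000, f(x_3) = 2.718282, coefficient = 4
x_4 = 1.1667, f(x_4) = 3.211271, coefficient = 2
x_5 = 1.3333, f(x_5) = 3.793668, coefficient = 4
x_6 = 1.5000, f(x_6) = 4.481689, coefficient = 1

I ≈ (0.166667/3) × 50.993638 = 2.832980
Exact value: 2.832968
Error: 0.000012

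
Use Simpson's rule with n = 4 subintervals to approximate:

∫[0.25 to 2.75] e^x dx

f(x) = e^x
a = 0.25, b = 2.75, n = 4
h = (b - a)/n = 0.625000

Simpson's rule: (h/3)[f(x₀) + 4f(x₁) + 2f(x₂) + ... + f(xₙ)]

x_0 = 0.2500, f(x_0) = 1.284025, coefficient = 1
x_1 = 0.8750, f(x_1) = 2.398875, coefficient = 4
x_2 = 1.5000, f(x_2) = 4.481689, coefficient = 2
x_3 = 2.1250, f(x_3) = 8.372897, coefficient = 4
x_4 = 2.7500, f(x_4) = 15.642632, coefficient = 1

I ≈ (0.625000/3) × 68.977127 = 14.370235
Exact value: 14.358606
Error: 0.011628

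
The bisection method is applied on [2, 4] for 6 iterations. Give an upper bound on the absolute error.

Bisection error bound: |error| ≤ (b-a)/2^n
|error| ≤ (4 - 2)/2^6 = 2/2^6
|error| ≤ 0.0312500000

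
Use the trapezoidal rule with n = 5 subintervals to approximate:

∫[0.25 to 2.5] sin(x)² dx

f(x) = sin(x)²
a = 0.25, b = 2.5, n = 5
h = (b - a)/n = 0.450000

Trapezoidal rule: (h/2)[f(x₀) + 2f(x₁) + 2f(x₂) + ... + f(xₙ)]

x_0 = 0.2500, f(x_0) = 0.061209, coefficient = 1
x_1 = 0.7000, f(x_1) = 0.415016, coefficient = 2
x_2 = 1.1500, f(x_2) = 0.833138, coefficient = 2
x_3 = 1.6000, f(x_3) = 0.999147, coefficient = 2
x_4 = 2.0500, f(x_4) = 0.787412, coefficient = 2
x_5 = 2.5000, f(x_5) = 0.358169, coefficient = 1

I ≈ (0.450000/2) × 6.488805 = 1.459981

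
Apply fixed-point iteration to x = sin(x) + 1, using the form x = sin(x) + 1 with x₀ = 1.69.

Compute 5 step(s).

Equation: x = sin(x) + 1
Fixed-point form: x = sin(x) + 1
x₀ = 1.69

x_1 = g(1.690000) = 1.992904
x_2 = g(1.992904) = 1.912228
x_3 = g(1.912228) = 1.942276
x_4 = g(1.942276) = 1.931791
x_5 = g(1.931791) = 1.935546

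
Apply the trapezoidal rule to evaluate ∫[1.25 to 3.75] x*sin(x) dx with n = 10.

f(x) = x*sin(x)
a = 1.25, b = 3.75, n = 10
h = (b - a)/n = 0.250000

Trapezoidal rule: (h/2)[f(x₀) + 2f(x₁) + 2f(x₂) + ... + f(xₙ)]

x_0 = 1.2500, f(x_0) = 1.186231, coefficient = 1
x_1 = 1.5000, f(x_1) = 1.496242, coefficient = 2
x_2 = 1.7500, f(x_2) = 1.721975, coefficient = 2
x_3 = 2.0000, f(x_3) = 1.818595, coefficient = 2
x_4 = 2.2500, f(x_4) = 1.750665, coefficient = 2
x_5 = 2.5000, f(x_5) = 1.496180, coefficient = 2
x_6 = 2.7500, f(x_6) = 1.049568, coefficient = 2
x_7 = 3.0000, f(x_7) = 0.423360, coefficient = 2
x_8 = 3.2500, f(x_8) = -0.351634, coefficient = 2
x_9 = 3.5000, f(x_9) = -1.227741, coefficient = 2
x_10 = 3.7500, f(x_10) = -2.143355, coefficient = 1

I ≈ (0.250000/2) × 15.397296 = 1.924662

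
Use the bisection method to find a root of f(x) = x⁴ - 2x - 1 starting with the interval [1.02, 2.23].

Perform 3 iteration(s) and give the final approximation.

f(x) = x⁴ - 2x - 1
Initial interval: [1.02, 2.23]

Iteration 1:
  c_1 = (1.020000 + 2.230000)/2 = 1.625000
  f(c_1) = f(1.625000) = 2.722900
  f(a) × f(c) < 0, new interval: [1.020000, 1.625000]
Iteration 2:
  c_2 = (1.020000 + 1.625000)/2 = 1.322500
  f(c_2) = f(1.322500) = -0.585977
  f(a) × f(c) ≥ 0, new interval: [1.322500, 1.625000]
Iteration 3:
  c_3 = (1.322500 + 1.625000)/2 = 1.473750
  f(c_3) = f(1.473750) = 0.769819
  f(a) × f(c) < 0, new interval: [1.322500, 1.473750]

After 3 iteration(s), the approximation is c_3 = 1.473750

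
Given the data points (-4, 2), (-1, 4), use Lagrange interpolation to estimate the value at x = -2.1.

Lagrange interpolation formula:
P(x) = Σ yᵢ × Lᵢ(x)
where Lᵢ(x) = Π_{j≠i} (x - xⱼ)/(xᵢ - xⱼ)

L_0(-2.1) = (-2.1 - (-1))/(-4 - (-1)) = 0.366667
L_1(-2.1) = (-2.1 - (-4))/(-1 - (-4)) = 0.633333

P(-2.1) = 2×L_0(-2.1) + 4×L_1(-2.1)
P(-2.1) = 3.266667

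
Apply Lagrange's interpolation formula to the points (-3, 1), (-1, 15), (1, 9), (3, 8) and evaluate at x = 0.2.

Lagrange interpolation formula:
P(x) = Σ yᵢ × Lᵢ(x)
where Lᵢ(x) = Π_{j≠i} (x - xⱼ)/(xᵢ - xⱼ)

L_0(0.2) = (0.2 - (-1))/(-3 - (-1)) × (0.2 - 1)/(-3 - 1) × (0.2 - 3)/(-3 - 3) = -0.056000
L_1(0.2) = (0.2 - (-3))/(-1 - (-3)) × (0.2 - 1)/(-1 - 1) × (0.2 - 3)/(-1 - 3) = 0.448000
L_2(0.2) = (0.2 - (-3))/(1 - (-3)) × (0.2 - (-1))/(1 - (-1)) × (0.2 - 3)/(1 - 3) = 0.672000
L_3(0.2) = (0.2 - (-3))/(3 - (-3)) × (0.2 - (-1))/(3 - (-1)) × (0.2 - 1)/(3 - 1) = -0.064000

P(0.2) = 1×L_0(0.2) + 15×L_1(0.2) + 9×L_2(0.2) + 8×L_3(0.2)
P(0.2) = 12.200000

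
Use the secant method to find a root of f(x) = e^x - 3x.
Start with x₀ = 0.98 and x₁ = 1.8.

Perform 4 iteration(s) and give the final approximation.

f(x) = e^x - 3x
x₀ = 0.98, x₁ = 1.8

Secant formula: x_{n+1} = x_n - f(x_n)(x_n - x_{n-1})/(f(x_n) - f(x_{n-1}))

Iteration 1:
  f(0.980000) = -0.275544
  f(1.800000) = 0.649647
  x_2 = 1.800000 - 0.649647×(1.800000 - 0.980000)/(0.649647 - (-0.275544))
       = 1.224215
Iteration 2:
  f(1.800000) = 0.649647
  f(1.224215) = -0.271150
  x_3 = 1.224215 - (-0.271150)×(1.224215 - 1.800000)/(-0.271150 - 0.649647)
       = 1.393768
Iteration 3:
  f(1.224215) = -0.271150
  f(1.393768) = -0.151297
  x_4 = 1.393768 - (-0.151297)×(1.393768 - 1.224215)/(-0.151297 - (-0.271150))
       = 1.607805
Iteration 4:
  f(1.393768) = -0.151297
  f(1.607805) = 0.168426
  x_5 = 1.607805 - 0.168426×(1.607805 - 1.393768)/(0.168426 - (-0.151297))
       = 1.495053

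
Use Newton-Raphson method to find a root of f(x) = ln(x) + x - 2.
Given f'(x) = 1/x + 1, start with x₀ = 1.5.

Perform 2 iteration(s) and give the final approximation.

f(x) = ln(x) + x - 2
f'(x) = 1/x + 1
x₀ = 1.5

Newton-Raphson formula: x_{n+1} = x_n - f(x_n)/f'(x_n)

Iteration 1:
  f(1.500000) = -0.094535
  f'(1.500000) = 1.666667
  x_1 = 1.500000 - (-0.094535)/1.666667 = 1.556721
Iteration 2:
  f(1.556721) = -0.000697
  f'(1.556721) = 1.642376
  x_2 = 1.556721 - (-0.000697)/1.642376 = 1.557146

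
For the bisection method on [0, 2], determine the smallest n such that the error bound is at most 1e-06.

We need (b-a)/2^n ≤ 1e-06
(2 - 0)/2^n ≤ 1e-06
2/2^n ≤ 1e-06
2^n ≥ 2000000
n ≥ log₂(2000000) = 20.93
n ≥ 21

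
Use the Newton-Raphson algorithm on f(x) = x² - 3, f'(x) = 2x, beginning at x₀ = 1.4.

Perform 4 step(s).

f(x) = x² - 3
f'(x) = 2x
x₀ = 1.4

Newton-Raphson formula: x_{n+1} = x_n - f(x_n)/f'(x_n)

Iteration 1:
  f(1.400000) = -1.040000
  f'(1.400000) = 2.800000
  x_1 = 1.400000 - (-1.040000)/2.800000 = 1.771429
Iteration 2:
  f(1.771429) = 0.137959
  f'(1.771429) = 3.542857
  x_2 = 1.771429 - 0.137959/3.542857 = 1.732488
Iteration 3:
  f(1.732488) = 0.001516
  f'(1.732488) = 3.464977
  x_3 = 1.732488 - 0.001516/3.464977 = 1.732051
Iteration 4:
  f(1.732051) = 0.000000
  f'(1.732051) = 3.464102
  x_4 = 1.732051 - 0.000000/3.464102 = 1.732051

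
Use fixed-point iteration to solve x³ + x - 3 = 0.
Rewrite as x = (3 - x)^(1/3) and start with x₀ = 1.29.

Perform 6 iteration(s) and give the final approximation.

Equation: x³ + x - 3 = 0
Fixed-point form: x = (3 - x)^(1/3)
x₀ = 1.29

x_1 = g(1.290000) = 1.195819
x_2 = g(1.195819) = 1.217382
x_3 = g(1.217382) = 1.212512
x_4 = g(1.212512) = 1.213615
x_5 = g(1.213615) = 1.213366
x_6 = g(1.213366) = 1.213422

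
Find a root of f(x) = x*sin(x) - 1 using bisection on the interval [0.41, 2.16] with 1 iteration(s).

f(x) = x*sin(x) - 1
Initial interval: [0.41, 2.16]

Iteration 1:
  c_1 = (0.410000 + 2.160000)/2 = 1.285000
  f(c_1) = f(1.285000) = 0.232877
  f(a) × f(c) < 0, new interval: [0.410000, 1.285000]

After 1 iteration(s), the approximation is c_1 = 1.285000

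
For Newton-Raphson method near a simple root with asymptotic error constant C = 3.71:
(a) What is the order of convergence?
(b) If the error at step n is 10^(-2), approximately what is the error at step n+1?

(a) Newton-Raphson has quadratic (order 2) convergence near simple roots.
    This means |e_{n+1}| ≈ C|e_n|².

(b) With |e_n| = 10^(-2) and C = 3.71:
    |e_{n+1}| ≈ 3.71 × (10^(-2))² = 3.71 × 10^(-4)

(a) 2 (quadratic); (b) |e_{n+1}| ≈ 3.710e-04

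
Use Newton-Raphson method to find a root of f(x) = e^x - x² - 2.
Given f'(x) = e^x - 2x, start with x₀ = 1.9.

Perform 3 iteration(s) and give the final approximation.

f(x) = e^x - x² - 2
f'(x) = e^x - 2x
x₀ = 1.9

Newton-Raphson formula: x_{n+1} = x_n - f(x_n)/f'(x_n)

Iteration 1:
  f(1.900000) = 1.075894
  f'(1.900000) = 2.885894
  x_1 = 1.900000 - 1.075894/2.885894 = 1.527189
Iteration 2:
  f(1.527189) = 0.272906
  f'(1.527189) = 1.550834
  x_2 = 1.527189 - 0.272906/1.550834 = 1.351215
Iteration 3:
  f(1.351215) = 0.036333
  f'(1.351215) = 1.159684
  x_3 = 1.351215 - 0.036333/1.159684 = 1.319885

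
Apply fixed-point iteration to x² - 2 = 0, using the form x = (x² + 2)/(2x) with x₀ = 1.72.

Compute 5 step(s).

Equation: x² - 2 = 0
Fixed-point form: x = (x² + 2)/(2x)
x₀ = 1.72

x_1 = g(1.720000) = 1.441395
x_2 = g(1.441395) = 1.414470
x_3 = g(1.414470) = 1.414214
x_4 = g(1.414214) = 1.414214
x_5 = g(1.414214) = 1.414214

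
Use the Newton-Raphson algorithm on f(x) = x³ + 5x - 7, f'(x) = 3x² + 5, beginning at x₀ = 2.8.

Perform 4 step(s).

f(x) = x³ + 5x - 7
f'(x) = 3x² + 5
x₀ = 2.8

Newton-Raphson formula: x_{n+1} = x_n - f(x_n)/f'(x_n)

Iteration 1:
  f(2.800000) = 28.952000
  f'(2.800000) = 28.520000
  x_1 = 2.800000 - 28.952000/28.520000 = 1.784853
Iteration 2:
  f(1.784853) = 7.610268
  f'(1.784853) = 14.557098
  x_2 = 1.784853 - 7.610268/14.557098 = 1.262065
Iteration 3:
  f(1.262065) = 1.320555
  f'(1.262065) = 9.778427
  x_3 = 1.262065 - 1.320555/9.778427 = 1.127017
Iteration 4:
  f(1.127017) = 0.066589
  f'(1.127017) = 8.810505
  x_4 = 1.127017 - 0.066589/8.810505 = 1.119460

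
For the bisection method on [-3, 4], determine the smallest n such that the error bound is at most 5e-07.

We need (b-a)/2^n ≤ 5e-07
(4 - (-3))/2^n ≤ 5e-07
7/2^n ≤ 5e-07
2^n ≥ 14000000
n ≥ log₂(14000000) = 23.74
n ≥ 24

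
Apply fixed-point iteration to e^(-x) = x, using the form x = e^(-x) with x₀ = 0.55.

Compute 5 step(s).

Equation: e^(-x) = x
Fixed-point form: x = e^(-x)
x₀ = 0.55

x_1 = g(0.550000) = 0.576950
x_2 = g(0.576950) = 0.561609
x_3 = g(0.561609) = 0.570291
x_4 = g(0.570291) = 0.565361
x_5 = g(0.565361) = 0.568155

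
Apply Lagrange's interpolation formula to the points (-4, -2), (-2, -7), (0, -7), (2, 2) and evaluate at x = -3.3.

Lagrange interpolation formula:
P(x) = Σ yᵢ × Lᵢ(x)
where Lᵢ(x) = Π_{j≠i} (x - xⱼ)/(xᵢ - xⱼ)

L_0(-3.3) = (-3.3 - (-2))/(-4 - (-2)) × (-3.3 - 0)/(-4 - 0) × (-3.3 - 2)/(-4 - 2) = 0.473687
L_1(-3.3) = (-3.3 - (-4))/(-2 - (-4)) × (-3.3 - 0)/(-2 - 0) × (-3.3 - 2)/(-2 - 2) = 0.765188
L_2(-3.3) = (-3.3 - (-4))/(0 - (-4)) × (-3.3 - (-2))/(0 - (-2)) × (-3.3 - 2)/(0 - 2) = -0.301438
L_3(-3.3) = (-3.3 - (-4))/(2 - (-4)) × (-3.3 - (-2))/(2 - (-2)) × (-3.3 - 0)/(2 - 0) = 0.062562

P(-3.3) = (-2)×L_0(-3.3) + (-7)×L_1(-3.3) + (-7)×L_2(-3.3) + 2×L_3(-3.3)
P(-3.3) = -4.068500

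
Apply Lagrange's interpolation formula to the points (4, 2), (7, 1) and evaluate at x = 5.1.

Lagrange interpolation formula:
P(x) = Σ yᵢ × Lᵢ(x)
where Lᵢ(x) = Π_{j≠i} (x - xⱼ)/(xᵢ - xⱼ)

L_0(5.1) = (5.1 - 7)/(4 - 7) = 0.633333
L_1(5.1) = (5.1 - 4)/(7 - 4) = 0.366667

P(5.1) = 2×L_0(5.1) + 1×L_1(5.1)
P(5.1) = 1.633333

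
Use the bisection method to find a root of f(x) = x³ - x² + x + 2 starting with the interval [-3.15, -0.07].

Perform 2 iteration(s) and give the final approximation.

f(x) = x³ - x² + x + 2
Initial interval: [-3.15, -0.07]

Iteration 1:
  c_1 = (-3.150000 + (-0.070000))/2 = -1.610000
  f(c_1) = f(-1.610000) = -6.375381
  f(a) × f(c) ≥ 0, new interval: [-1.610000, -0.070000]
Iteration 2:
  c_2 = (-1.610000 + (-0.070000))/2 = -0.840000
  f(c_2) = f(-0.840000) = -0.138304
  f(a) × f(c) ≥ 0, new interval: [-0.840000, -0.070000]

After 2 iteration(s), the approximation is c_2 = -0.840000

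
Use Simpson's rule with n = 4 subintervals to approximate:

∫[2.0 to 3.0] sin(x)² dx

f(x) = sin(x)²
a = 2.0, b = 3.0, n = 4
h = (b - a)/n = 0.250000

Simpson's rule: (h/3)[f(x₀) + 4f(x₁) + 2f(x₂) + ... + f(xₙ)]

x_0 = 2.0000, f(x_0) = 0.826822, coefficient = 1
x_1 = 2.2500, f(x_1) = 0.605398, coefficient = 4
x_2 = 2.5000, f(x_2) = 0.358169, coefficient = 2
x_3 = 2.7500, f(x_3) = 0.145665, coefficient = 4
x_4 = 3.0000, f(x_4) = 0.019915, coefficient = 1

I ≈ (0.250000/3) × 4.567327 = 0.380611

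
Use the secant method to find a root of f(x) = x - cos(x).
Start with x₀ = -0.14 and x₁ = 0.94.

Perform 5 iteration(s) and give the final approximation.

f(x) = x - cos(x)
x₀ = -0.14, x₁ = 0.94

Secant formula: x_{n+1} = x_n - f(x_n)(x_n - x_{n-1})/(f(x_n) - f(x_{n-1}))

Iteration 1:
  f(-0.140000) = -1.130216
  f(0.940000) = 0.350212
  x_2 = 0.940000 - 0.350212×(0.940000 - (-0.140000))/(0.350212 - (-1.130216))
       = 0.684514
Iteration 2:
  f(0.940000) = 0.350212
  f(0.684514) = -0.090213
  x_3 = 0.684514 - (-0.090213)×(0.684514 - 0.940000)/(-0.090213 - 0.350212)
       = 0.736845
Iteration 3:
  f(0.684514) = -0.090213
  f(0.736845) = -0.003747
  x_4 = 0.736845 - (-0.003747)×(0.736845 - 0.684514)/(-0.003747 - (-0.090213))
       = 0.739113
Iteration 4:
  f(0.736845) = -0.003747
  f(0.739113) = 0.000047
  x_5 = 0.739113 - 0.000047×(0.739113 - 0.736845)/(0.000047 - (-0.003747))
       = 0.739085
Iteration 5:
  f(0.739113) = 0.000047
  f(0.739085) = 0.000000
  x_6 = 0.739085 - 0.000000×(0.739085 - 0.739113)/(0.000000 - 0.000047)
       = 0.739085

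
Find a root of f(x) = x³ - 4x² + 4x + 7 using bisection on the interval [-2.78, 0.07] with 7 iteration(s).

f(x) = x³ - 4x² + 4x + 7
Initial interval: [-2.78, 0.07]

Iteration 1:
  c_1 = (-2.780000 + 0.070000)/2 = -1.355000
  f(c_1) = f(-1.355000) = -8.251914
  f(a) × f(c) ≥ 0, new interval: [-1.355000, 0.070000]
Iteration 2:
  c_2 = (-1.355000 + 0.070000)/2 = -0.642500
  f(c_2) = f(-0.642500) = 2.513547
  f(a) × f(c) < 0, new interval: [-1.355000, -0.642500]
Iteration 3:
  c_3 = (-1.355000 + (-0.642500))/2 = -0.998750
  f(c_3) = f(-0.998750) = -1.981261
  f(a) × f(c) ≥ 0, new interval: [-0.998750, -0.642500]
Iteration 4:
  c_4 = (-0.998750 + (-0.642500))/2 = -0.820625
  f(c_4) = f(-0.820625) = 0.471169
  f(a) × f(c) < 0, new interval: [-0.998750, -0.820625]
Iteration 5:
  c_5 = (-0.998750 + (-0.820625))/2 = -0.909687
  f(c_5) = f(-0.909687) = -0.701670
  f(a) × f(c) ≥ 0, new interval: [-0.909687, -0.820625]
Iteration 6:
  c_6 = (-0.909687 + (-0.820625))/2 = -0.865156
  f(c_6) = f(-0.865156) = -0.102172
  f(a) × f(c) ≥ 0, new interval: [-0.865156, -0.820625]
Iteration 7:
  c_7 = (-0.865156 + (-0.820625))/2 = -0.842891
  f(c_7) = f(-0.842891) = 0.187735
  f(a) × f(c) < 0, new interval: [-0.865156, -0.842891]

After 7 iteration(s), the approximation is c_7 = -0.842891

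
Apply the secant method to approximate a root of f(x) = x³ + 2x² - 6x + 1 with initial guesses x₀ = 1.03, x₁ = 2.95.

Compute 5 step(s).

f(x) = x³ + 2x² - 6x + 1
x₀ = 1.03, x₁ = 2.95

Secant formula: x_{n+1} = x_n - f(x_n)(x_n - x_{n-1})/(f(x_n) - f(x_{n-1}))

Iteration 1:
  f(1.030000) = -1.965473
  f(2.950000) = 26.377375
  x_2 = 2.950000 - 26.377375×(2.950000 - 1.030000)/(26.377375 - (-1.965473))
       = 1.163145
Iteration 2:
  f(2.950000) = 26.377375
  f(1.163145) = -1.699431
  x_3 = 1.163145 - (-1.699431)×(1.163145 - 2.950000)/(-1.699431 - 26.377375)
       = 1.271300
Iteration 3:
  f(1.163145) = -1.699431
  f(1.271300) = -1.340714
  x_4 = 1.271300 - (-1.340714)×(1.271300 - 1.163145)/(-1.340714 - (-1.699431))
       = 1.675531
Iteration 4:
  f(1.271300) = -1.340714
  f(1.675531) = 1.265511
  x_5 = 1.675531 - 1.265511×(1.675531 - 1.271300)/(1.265511 - (-1.340714))
       = 1.479247
Iteration 5:
  f(1.675531) = 1.265511
  f(1.479247) = -0.262291
  x_6 = 1.479247 - (-0.262291)×(1.479247 - 1.675531)/(-0.262291 - 1.265511)
       = 1.512945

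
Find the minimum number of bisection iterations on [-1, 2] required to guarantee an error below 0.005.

We need (b-a)/2^n ≤ 0.005
(2 - (-1))/2^n ≤ 0.005
3/2^n ≤ 0.005
2^n ≥ 600
n ≥ log₂(600) = 9.23
n ≥ 10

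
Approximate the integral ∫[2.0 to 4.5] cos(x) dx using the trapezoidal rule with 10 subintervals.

f(x) = cos(x)
a = 2.0, b = 4.5, n = 10
h = (b - a)/n = 0.250000

Trapezoidal rule: (h/2)[f(x₀) + 2f(x₁) + 2f(x₂) + ... + f(xₙ)]

x_0 = 2.0000, f(x_0) = -0.416147, coefficient = 1
x_1 = 2.2500, f(x_1) = -0.628174, coefficient = 2
x_2 = 2.5000, f(x_2) = -0.801144, coefficient = 2
x_3 = 2.7500, f(x_3) = -0.924302, coefficient = 2
x_4 = 3.0000, f(x_4) = -0.989992, coefficient = 2
x_5 = 3.2500, f(x_5) = -0.994130, coefficient = 2
x_6 = 3.5000, f(x_6) = -0.936457, coefficient = 2
x_7 = 3.7500, f(x_7) = -0.820559, coefficient = 2
x_8 = 4.0000, f(x_8) = -0.653644, coefficient = 2
x_9 = 4.2500, f(x_9) = -0.446087, coefficient = 2
x_10 = 4.5000, f(x_10) = -0.210796, coefficient = 1

I ≈ (0.250000/2) × -15.015921 = -1.876990
Exact value: -1.886828
Error: 0.009837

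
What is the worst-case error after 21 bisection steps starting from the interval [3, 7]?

Bisection error bound: |error| ≤ (b-a)/2^n
|error| ≤ (7 - 3)/2^21 = 4/2^21
|error| ≤ 0.0000019073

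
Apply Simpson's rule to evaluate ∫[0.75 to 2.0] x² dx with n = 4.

f(x) = x²
a = 0.75, b = 2.0, n = 4
h = (b - a)/n = 0.312500

Simpson's rule: (h/3)[f(x₀) + 4f(x₁) + 2f(x₂) + ... + f(xₙ)]

x_0 = 0.7500, f(x_0) = 0.562500, coefficient = 1
x_1 = 1.0625, f(x_1) = 1.128906, coefficient = 4
x_2 = 1.3750, f(x_2) = 1.890625, coefficient = 2
x_3 = 1.6875, f(x_3) = 2.847656, coefficient = 4
x_4 = 2.0000, f(x_4) = 4.000000, coefficient = 1

I ≈ (0.312500/3) × 24.250000 = 2.526042
Exact value: 2.526042
Error: 0.000000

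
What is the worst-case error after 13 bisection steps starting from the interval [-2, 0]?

Bisection error bound: |error| ≤ (b-a)/2^n
|error| ≤ (0 - (-2))/2^13 = 2/2^13
|error| ≤ 0.0002441406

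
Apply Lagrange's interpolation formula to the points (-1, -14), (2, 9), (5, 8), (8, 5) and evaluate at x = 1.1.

Lagrange interpolation formula:
P(x) = Σ yᵢ × Lᵢ(x)
where Lᵢ(x) = Π_{j≠i} (x - xⱼ)/(xᵢ - xⱼ)

L_0(1.1) = (1.1 - 2)/(-1 - 2) × (1.1 - 5)/(-1 - 5) × (1.1 - 8)/(-1 - 8) = 0.149500
L_1(1.1) = (1.1 - (-1))/(2 - (-1)) × (1.1 - 5)/(2 - 5) × (1.1 - 8)/(2 - 8) = 1.046500
L_2(1.1) = (1.1 - (-1))/(5 - (-1)) × (1.1 - 2)/(5 - 2) × (1.1 - 8)/(5 - 8) = -0.241500
L_3(1.1) = (1.1 - (-1))/(8 - (-1)) × (1.1 - 2)/(8 - 2) × (1.1 - 5)/(8 - 5) = 0.045500

P(1.1) = (-14)×L_0(1.1) + 9×L_1(1.1) + 8×L_2(1.1) + 5×L_3(1.1)
P(1.1) = 5.621000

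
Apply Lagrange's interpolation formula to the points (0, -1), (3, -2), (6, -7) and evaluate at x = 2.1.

Lagrange interpolation formula:
P(x) = Σ yᵢ × Lᵢ(x)
where Lᵢ(x) = Π_{j≠i} (x - xⱼ)/(xᵢ - xⱼ)

L_0(2.1) = (2.1 - 3)/(0 - 3) × (2.1 - 6)/(0 - 6) = 0.195000
L_1(2.1) = (2.1 - 0)/(3 - 0) × (2.1 - 6)/(3 - 6) = 0.910000
L_2(2.1) = (2.1 - 0)/(6 - 0) × (2.1 - 3)/(6 - 3) = -0.105000

P(2.1) = (-1)×L_0(2.1) + (-2)×L_1(2.1) + (-7)×L_2(2.1)
P(2.1) = -1.280000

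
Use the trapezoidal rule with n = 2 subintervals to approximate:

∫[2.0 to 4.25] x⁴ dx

f(x) = x⁴
a = 2.0, b = 4.25, n = 2
h = (b - a)/n = 1.125000

Trapezoidal rule: (h/2)[f(x₀) + 2f(x₁) + 2f(x₂) + ... + f(xₙ)]

x_0 = 2.0000, f(x_0) = 16.000000, coefficient = 1
x_1 = 3.1250, f(x_1) = 95.367432, coefficient = 2
x_2 = 4.2500, f(x_2) = 326.253906, coefficient = 1

I ≈ (1.125000/2) × 532.988770 = 299.806183
Exact value: 270.915820
Error: 28.890363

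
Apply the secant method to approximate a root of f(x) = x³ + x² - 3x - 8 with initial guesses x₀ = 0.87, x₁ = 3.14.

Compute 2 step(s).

f(x) = x³ + x² - 3x - 8
x₀ = 0.87, x₁ = 3.14

Secant formula: x_{n+1} = x_n - f(x_n)(x_n - x_{n-1})/(f(x_n) - f(x_{n-1}))

Iteration 1:
  f(0.870000) = -9.194597
  f(3.140000) = 23.398744
  x_2 = 3.140000 - 23.398744×(3.140000 - 0.870000)/(23.398744 - (-9.194597))
       = 1.510368
Iteration 2:
  f(3.140000) = 23.398744
  f(1.510368) = -6.804423
  x_3 = 1.510368 - (-6.804423)×(1.510368 - 3.140000)/(-6.804423 - 23.398744)
       = 1.877505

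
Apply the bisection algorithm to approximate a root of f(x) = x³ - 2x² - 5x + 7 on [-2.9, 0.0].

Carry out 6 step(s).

f(x) = x³ - 2x² - 5x + 7
Initial interval: [-2.9, 0.0]

Iteration 1:
  c_1 = (-2.900000 + 0.000000)/2 = -1.450000
  f(c_1) = f(-1.450000) = 6.996375
  f(a) × f(c) < 0, new interval: [-2.900000, -1.450000]
Iteration 2:
  c_2 = (-2.900000 + (-1.450000))/2 = -2.175000
  f(c_2) = f(-2.175000) = -1.875359
  f(a) × f(c) ≥ 0, new interval: [-2.175000, -1.450000]
Iteration 3:
  c_3 = (-2.175000 + (-1.450000))/2 = -1.812500
  f(c_3) = f(-1.812500) = 3.537842
  f(a) × f(c) < 0, new interval: [-2.175000, -1.812500]
Iteration 4:
  c_4 = (-2.175000 + (-1.812500))/2 = -1.993750
  f(c_4) = f(-1.993750) = 1.093438
  f(a) × f(c) < 0, new interval: [-2.175000, -1.993750]
Iteration 5:
  c_5 = (-2.175000 + (-1.993750))/2 = -2.084375
  f(c_5) = f(-2.084375) = -0.323179
  f(a) × f(c) ≥ 0, new interval: [-2.084375, -1.993750]
Iteration 6:
  c_6 = (-2.084375 + (-1.993750))/2 = -2.039062
  f(c_6) = f(-2.039062) = 0.401796
  f(a) × f(c) < 0, new interval: [-2.084375, -2.039062]

After 6 iteration(s), the approximation is c_6 = -2.039062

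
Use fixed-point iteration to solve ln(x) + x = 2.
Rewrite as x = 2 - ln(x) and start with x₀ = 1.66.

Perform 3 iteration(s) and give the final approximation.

Equation: ln(x) + x = 2
Fixed-point form: x = 2 - ln(x)
x₀ = 1.66

x_1 = g(1.660000) = 1.493182
x_2 = g(1.493182) = 1.599090
x_3 = g(1.599090) = 1.530565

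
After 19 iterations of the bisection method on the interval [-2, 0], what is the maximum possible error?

Bisection error bound: |error| ≤ (b-a)/2^n
|error| ≤ (0 - (-2))/2^19 = 2/2^19
|error| ≤ 0.0000038147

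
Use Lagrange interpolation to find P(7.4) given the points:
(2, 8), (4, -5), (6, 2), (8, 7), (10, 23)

Lagrange interpolation formula:
P(x) = Σ yᵢ × Lᵢ(x)
where Lᵢ(x) = Π_{j≠i} (x - xⱼ)/(xᵢ - xⱼ)

L_0(7.4) = (7.4 - 4)/(2 - 4) × (7.4 - 6)/(2 - 6) × (7.4 - 8)/(2 - 8) × (7.4 - 10)/(2 - 10) = 0.019337
L_1(7.4) = (7.4 - 2)/(4 - 2) × (7.4 - 6)/(4 - 6) × (7.4 - 8)/(4 - 8) × (7.4 - 10)/(4 - 10) = -0.122850
L_2(7.4) = (7.4 - 2)/(6 - 2) × (7.4 - 4)/(6 - 4) × (7.4 - 8)/(6 - 8) × (7.4 - 10)/(6 - 10) = 0.447525
L_3(7.4) = (7.4 - 2)/(8 - 2) × (7.4 - 4)/(8 - 4) × (7.4 - 6)/(8 - 6) × (7.4 - 10)/(8 - 10) = 0.696150
L_4(7.4) = (7.4 - 2)/(10 - 2) × (7.4 - 4)/(10 - 4) × (7.4 - 6)/(10 - 6) × (7.4 - 8)/(10 - 8) = -0.040162

P(7.4) = 8×L_0(7.4) + (-5)×L_1(7.4) + 2×L_2(7.4) + 7×L_3(7.4) + 23×L_4(7.4)
P(7.4) = 5.613313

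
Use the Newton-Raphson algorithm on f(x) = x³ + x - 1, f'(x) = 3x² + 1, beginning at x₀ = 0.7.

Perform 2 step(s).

f(x) = x³ + x - 1
f'(x) = 3x² + 1
x₀ = 0.7

Newton-Raphson formula: x_{n+1} = x_n - f(x_n)/f'(x_n)

Iteration 1:
  f(0.700000) = 0.043000
  f'(0.700000) = 2.470000
  x_1 = 0.700000 - 0.043000/2.470000 = 0.682591
Iteration 2:
  f(0.682591) = 0.000631
  f'(0.682591) = 2.397792
  x_2 = 0.682591 - 0.000631/2.397792 = 0.682328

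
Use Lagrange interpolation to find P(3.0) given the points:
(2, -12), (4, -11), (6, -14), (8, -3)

Lagrange interpolation formula:
P(x) = Σ yᵢ × Lᵢ(x)
where Lᵢ(x) = Π_{j≠i} (x - xⱼ)/(xᵢ - xⱼ)

L_0(3.0) = (3.0 - 4)/(2 - 4) × (3.0 - 6)/(2 - 6) × (3.0 - 8)/(2 - 8) = 0.312500
L_1(3.0) = (3.0 - 2)/(4 - 2) × (3.0 - 6)/(4 - 6) × (3.0 - 8)/(4 - 8) = 0.937500
L_2(3.0) = (3.0 - 2)/(6 - 2) × (3.0 - 4)/(6 - 4) × (3.0 - 8)/(6 - 8) = -0.312500
L_3(3.0) = (3.0 - 2)/(8 - 2) × (3.0 - 4)/(8 - 4) × (3.0 - 6)/(8 - 6) = 0.062500

P(3.0) = (-12)×L_0(3.0) + (-11)×L_1(3.0) + (-14)×L_2(3.0) + (-3)×L_3(3.0)
P(3.0) = -9.875000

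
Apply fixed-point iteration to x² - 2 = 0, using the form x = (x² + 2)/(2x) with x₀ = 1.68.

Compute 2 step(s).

Equation: x² - 2 = 0
Fixed-point form: x = (x² + 2)/(2x)
x₀ = 1.68

x_1 = g(1.680000) = 1.435238
x_2 = g(1.435238) = 1.414368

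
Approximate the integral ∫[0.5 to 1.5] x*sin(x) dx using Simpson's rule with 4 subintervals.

f(x) = x*sin(x)
a = 0.5, b = 1.5, n = 4
h = (b - a)/n = 0.250000

Simpson's rule: (h/3)[f(x₀) + 4f(x₁) + 2f(x₂) + ... + f(xₙ)]

x_0 = 0.5000, f(x_0) = 0.239713, coefficient = 1
x_1 = 0.7500, f(x_1) = 0.511229, coefficient = 4
x_2 = 1.0000, f(x_2) = 0.841471, coefficient = 2
x_3 = 1.2500, f(x_3) = 1.186231, coefficient = 4
x_4 = 1.5000, f(x_4) = 1.496242, coefficient = 1

I ≈ (0.250000/3) × 10.208737 = 0.850728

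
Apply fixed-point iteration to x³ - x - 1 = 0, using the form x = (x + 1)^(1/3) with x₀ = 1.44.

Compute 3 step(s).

Equation: x³ - x - 1 = 0
Fixed-point form: x = (x + 1)^(1/3)
x₀ = 1.44

x_1 = g(1.440000) = 1.346263
x_2 = g(1.346263) = 1.328798
x_3 = g(1.328798) = 1.325492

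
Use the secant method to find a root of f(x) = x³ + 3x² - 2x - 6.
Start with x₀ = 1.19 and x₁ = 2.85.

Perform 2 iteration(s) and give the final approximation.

f(x) = x³ + 3x² - 2x - 6
x₀ = 1.19, x₁ = 2.85

Secant formula: x_{n+1} = x_n - f(x_n)(x_n - x_{n-1})/(f(x_n) - f(x_{n-1}))

Iteration 1:
  f(1.190000) = -2.446541
  f(2.850000) = 35.816625
  x_2 = 2.850000 - 35.816625×(2.850000 - 1.190000)/(35.816625 - (-2.446541))
       = 1.296140
Iteration 2:
  f(2.850000) = 35.816625
  f(1.296140) = -1.374854
  x_3 = 1.296140 - (-1.374854)×(1.296140 - 2.850000)/(-1.374854 - 35.816625)
       = 1.353582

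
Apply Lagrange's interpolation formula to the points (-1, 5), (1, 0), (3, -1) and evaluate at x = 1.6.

Lagrange interpolation formula:
P(x) = Σ yᵢ × Lᵢ(x)
where Lᵢ(x) = Π_{j≠i} (x - xⱼ)/(xᵢ - xⱼ)

L_0(1.6) = (1.6 - 1)/(-1 - 1) × (1.6 - 3)/(-1 - 3) = -0.105000
L_1(1.6) = (1.6 - (-1))/(1 - (-1)) × (1.6 - 3)/(1 - 3) = 0.910000
L_2(1.6) = (1.6 - (-1))/(3 - (-1)) × (1.6 - 1)/(3 - 1) = 0.195000

P(1.6) = 5×L_0(1.6) + 0×L_1(1.6) + (-1)×L_2(1.6)
P(1.6) = -0.720000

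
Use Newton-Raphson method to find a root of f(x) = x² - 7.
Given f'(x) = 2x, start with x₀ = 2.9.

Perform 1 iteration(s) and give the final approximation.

f(x) = x² - 7
f'(x) = 2x
x₀ = 2.9

Newton-Raphson formula: x_{n+1} = x_n - f(x_n)/f'(x_n)

Iteration 1:
  f(2.900000) = 1.410000
  f'(2.900000) = 5.800000
  x_1 = 2.900000 - 1.410000/5.800000 = 2.656897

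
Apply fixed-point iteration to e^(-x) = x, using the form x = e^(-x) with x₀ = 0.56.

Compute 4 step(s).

Equation: e^(-x) = x
Fixed-point form: x = e^(-x)
x₀ = 0.56

x_1 = g(0.560000) = 0.571209
x_2 = g(0.571209) = 0.564842
x_3 = g(0.564842) = 0.568450
x_4 = g(0.568450) = 0.566403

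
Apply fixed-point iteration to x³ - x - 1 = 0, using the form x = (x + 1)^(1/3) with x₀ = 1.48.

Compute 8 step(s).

Equation: x³ - x - 1 = 0
Fixed-point form: x = (x + 1)^(1/3)
x₀ = 1.48

x_1 = g(1.480000) = 1.353580
x_2 = g(1.353580) = 1.330178
x_3 = g(1.330178) = 1.325754
x_4 = g(1.325754) = 1.324915
x_5 = g(1.324915) = 1.324755
x_6 = g(1.324755) = 1.324725
x_7 = g(1.324725) = 1.324719
x_8 = g(1.324719) = 1.324718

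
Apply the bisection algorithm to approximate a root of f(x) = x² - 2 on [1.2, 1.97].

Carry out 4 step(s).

f(x) = x² - 2
Initial interval: [1.2, 1.97]

Iteration 1:
  c_1 = (1.200000 + 1.970000)/2 = 1.585000
  f(c_1) = f(1.585000) = 0.512225
  f(a) × f(c) < 0, new interval: [1.200000, 1.585000]
Iteration 2:
  c_2 = (1.200000 + 1.585000)/2 = 1.392500
  f(c_2) = f(1.392500) = -0.060944
  f(a) × f(c) ≥ 0, new interval: [1.392500, 1.585000]
Iteration 3:
  c_3 = (1.392500 + 1.585000)/2 = 1.488750
  f(c_3) = f(1.488750) = 0.216377
  f(a) × f(c) < 0, new interval: [1.392500, 1.488750]
Iteration 4:
  c_4 = (1.392500 + 1.488750)/2 = 1.440625
  f(c_4) = f(1.440625) = 0.075400
  f(a) × f(c) < 0, new interval: [1.392500, 1.440625]

After 4 iteration(s), the approximation is c_4 = 1.440625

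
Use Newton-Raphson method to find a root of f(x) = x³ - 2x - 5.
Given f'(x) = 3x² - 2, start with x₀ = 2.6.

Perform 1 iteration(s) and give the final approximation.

f(x) = x³ - 2x - 5
f'(x) = 3x² - 2
x₀ = 2.6

Newton-Raphson formula: x_{n+1} = x_n - f(x_n)/f'(x_n)

Iteration 1:
  f(2.600000) = 7.376000
  f'(2.600000) = 18.280000
  x_1 = 2.600000 - 7.376000/18.280000 = 2.196499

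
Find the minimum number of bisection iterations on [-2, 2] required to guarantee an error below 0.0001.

We need (b-a)/2^n ≤ 0.0001
(2 - (-2))/2^n ≤ 0.0001
4/2^n ≤ 0.0001
2^n ≥ 40000
n ≥ log₂(40000) = 15.29
n ≥ 16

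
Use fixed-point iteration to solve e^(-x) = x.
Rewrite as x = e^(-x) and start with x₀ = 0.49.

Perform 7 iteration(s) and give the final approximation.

Equation: e^(-x) = x
Fixed-point form: x = e^(-x)
x₀ = 0.49

x_1 = g(0.490000) = 0.612626
x_2 = g(0.612626) = 0.541926
x_3 = g(0.541926) = 0.581627
x_4 = g(0.581627) = 0.558988
x_5 = g(0.558988) = 0.571787
x_6 = g(0.571787) = 0.564516
x_7 = g(0.564516) = 0.568636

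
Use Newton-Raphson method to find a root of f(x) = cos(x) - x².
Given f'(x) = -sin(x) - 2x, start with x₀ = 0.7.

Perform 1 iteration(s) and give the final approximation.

f(x) = cos(x) - x²
f'(x) = -sin(x) - 2x
x₀ = 0.7

Newton-Raphson formula: x_{n+1} = x_n - f(x_n)/f'(x_n)

Iteration 1:
  f(0.700000) = 0.274842
  f'(0.700000) = -2.044218
  x_1 = 0.700000 - 0.274842/(-2.044218) = 0.834449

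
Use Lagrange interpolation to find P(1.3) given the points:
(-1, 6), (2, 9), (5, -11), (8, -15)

Lagrange interpolation formula:
P(x) = Σ yᵢ × Lᵢ(x)
where Lᵢ(x) = Π_{j≠i} (x - xⱼ)/(xᵢ - xⱼ)

L_0(1.3) = (1.3 - 2)/(-1 - 2) × (1.3 - 5)/(-1 - 5) × (1.3 - 8)/(-1 - 8) = 0.107117
L_1(1.3) = (1.3 - (-1))/(2 - (-1)) × (1.3 - 5)/(2 - 5) × (1.3 - 8)/(2 - 8) = 1.055870
L_2(1.3) = (1.3 - (-1))/(5 - (-1)) × (1.3 - 2)/(5 - 2) × (1.3 - 8)/(5 - 8) = -0.199759
L_3(1.3) = (1.3 - (-1))/(8 - (-1)) × (1.3 - 2)/(8 - 2) × (1.3 - 5)/(8 - 5) = 0.036772

P(1.3) = 6×L_0(1.3) + 9×L_1(1.3) + (-11)×L_2(1.3) + (-15)×L_3(1.3)
P(1.3) = 11.791315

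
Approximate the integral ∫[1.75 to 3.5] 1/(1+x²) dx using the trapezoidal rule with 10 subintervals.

f(x) = 1/(1+x²)
a = 1.75, b = 3.5, n = 10
h = (b - a)/n = 0.175000

Trapezoidal rule: (h/2)[f(x₀) + 2f(x₁) + 2f(x₂) + ... + f(xₙ)]

x_0 = 1.7500, f(x_0) = 0.246154, coefficient = 1
x_1 = 1.9250, f(x_1) = 0.212512, coefficient = 2
x_2 = 2.1000, f(x_2) = 0.184843, coefficient = 2
x_3 = 2.2750, f(x_3) = 0.161927, coefficient = 2
x_4 = 2.4500, f(x_4) = 0.142806, coefficient = 2
x_5 = 2.6250, f(x_5) = 0.126733, coefficient = 2
x_6 = 2.8000, f(x_6) = 0.113122, coefficient = 2
x_7 = 2.9750, f(x_7) = 0.101516, coefficient = 2
x_8 = 3.1500, f(x_8) = 0.091554, coefficient = 2
x_9 = 3.3250, f(x_9) = 0.082949, coefficient = 2
x_10 = 3.5000, f(x_10) = 0.075472, coefficient = 1

I ≈ (0.175000/2) × 2.757549 = 0.241286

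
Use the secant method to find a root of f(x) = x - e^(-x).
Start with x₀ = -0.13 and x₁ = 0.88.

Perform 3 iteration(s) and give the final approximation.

f(x) = x - e^(-x)
x₀ = -0.13, x₁ = 0.88

Secant formula: x_{n+1} = x_n - f(x_n)(x_n - x_{n-1})/(f(x_n) - f(x_{n-1}))

Iteration 1:
  f(-0.130000) = -1.268828
  f(0.880000) = 0.465217
  x_2 = 0.880000 - 0.465217×(0.880000 - (-0.130000))/(0.465217 - (-1.268828))
       = 0.609033
Iteration 2:
  f(0.880000) = 0.465217
  f(0.609033) = 0.065156
  x_3 = 0.609033 - 0.065156×(0.609033 - 0.880000)/(0.065156 - 0.465217)
       = 0.564902
Iteration 3:
  f(0.609033) = 0.065156
  f(0.564902) = -0.003515
  x_4 = 0.564902 - (-0.003515)×(0.564902 - 0.609033)/(-0.003515 - 0.065156)
       = 0.567160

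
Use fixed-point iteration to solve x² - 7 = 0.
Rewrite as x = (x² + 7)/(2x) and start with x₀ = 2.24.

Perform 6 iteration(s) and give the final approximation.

Equation: x² - 7 = 0
Fixed-point form: x = (x² + 7)/(2x)
x₀ = 2.24

x_1 = g(2.240000) = 2.682500
x_2 = g(2.682500) = 2.646003
x_3 = g(2.646003) = 2.645751
x_4 = g(2.645751) = 2.645751
x_5 = g(2.645751) = 2.645751
x_6 = g(2.645751) = 2.645751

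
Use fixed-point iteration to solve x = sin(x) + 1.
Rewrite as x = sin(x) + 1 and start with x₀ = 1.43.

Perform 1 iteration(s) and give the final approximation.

Equation: x = sin(x) + 1
Fixed-point form: x = sin(x) + 1
x₀ = 1.43

x_1 = g(1.430000) = 1.990105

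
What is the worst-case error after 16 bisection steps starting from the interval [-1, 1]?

Bisection error bound: |error| ≤ (b-a)/2^n
|error| ≤ (1 - (-1))/2^16 = 2/2^16
|error| ≤ 0.0000305176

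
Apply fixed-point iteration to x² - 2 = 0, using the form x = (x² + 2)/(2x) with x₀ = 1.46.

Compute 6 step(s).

Equation: x² - 2 = 0
Fixed-point form: x = (x² + 2)/(2x)
x₀ = 1.46

x_1 = g(1.460000) = 1.414932
x_2 = g(1.414932) = 1.414214
x_3 = g(1.414214) = 1.414214
x_4 = g(1.414214) = 1.414214
x_5 = g(1.414214) = 1.414214
x_6 = g(1.414214) = 1.414214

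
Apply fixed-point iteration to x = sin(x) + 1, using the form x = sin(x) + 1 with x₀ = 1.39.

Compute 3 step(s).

Equation: x = sin(x) + 1
Fixed-point form: x = sin(x) + 1
x₀ = 1.39

x_1 = g(1.390000) = 1.983701
x_2 = g(1.983701) = 1.915959
x_3 = g(1.915959) = 1.941020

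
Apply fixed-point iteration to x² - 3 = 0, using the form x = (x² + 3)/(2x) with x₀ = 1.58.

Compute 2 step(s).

Equation: x² - 3 = 0
Fixed-point form: x = (x² + 3)/(2x)
x₀ = 1.58

x_1 = g(1.580000) = 1.739367
x_2 = g(1.739367) = 1.732066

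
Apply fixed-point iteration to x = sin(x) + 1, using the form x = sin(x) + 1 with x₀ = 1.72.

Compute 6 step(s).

Equation: x = sin(x) + 1
Fixed-point form: x = sin(x) + 1
x₀ = 1.72

x_1 = g(1.720000) = 1.988890
x_2 = g(1.988890) = 1.913865
x_3 = g(1.913865) = 1.941727
x_4 = g(1.941727) = 1.931990
x_5 = g(1.931990) = 1.935476
x_6 = g(1.935476) = 1.934238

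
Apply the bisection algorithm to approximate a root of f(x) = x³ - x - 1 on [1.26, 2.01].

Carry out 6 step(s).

f(x) = x³ - x - 1
Initial interval: [1.26, 2.01]

Iteration 1:
  c_1 = (1.260000 + 2.010000)/2 = 1.635000
  f(c_1) = f(1.635000) = 1.735723
  f(a) × f(c) < 0, new interval: [1.260000, 1.635000]
Iteration 2:
  c_2 = (1.260000 + 1.635000)/2 = 1.447500
  f(c_2) = f(1.447500) = 0.585383
  f(a) × f(c) < 0, new interval: [1.260000, 1.447500]
Iteration 3:
  c_3 = (1.260000 + 1.447500)/2 = 1.353750
  f(c_3) = f(1.353750) = 0.127185
  f(a) × f(c) < 0, new interval: [1.260000, 1.353750]
Iteration 4:
  c_4 = (1.260000 + 1.353750)/2 = 1.306875
  f(c_4) = f(1.306875) = -0.074834
  f(a) × f(c) ≥ 0, new interval: [1.306875, 1.353750]
Iteration 5:
  c_5 = (1.306875 + 1.353750)/2 = 1.330312
  f(c_5) = f(1.330312) = 0.023983
  f(a) × f(c) < 0, new interval: [1.306875, 1.330312]
Iteration 6:
  c_6 = (1.306875 + 1.330312)/2 = 1.318594
  f(c_6) = f(1.318594) = -0.025969
  f(a) × f(c) ≥ 0, new interval: [1.318594, 1.330312]

After 6 iteration(s), the approximation is c_6 = 1.318594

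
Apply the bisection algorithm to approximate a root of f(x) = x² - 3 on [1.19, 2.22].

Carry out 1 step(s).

f(x) = x² - 3
Initial interval: [1.19, 2.22]

Iteration 1:
  c_1 = (1.190000 + 2.220000)/2 = 1.705000
  f(c_1) = f(1.705000) = -0.092975
  f(a) × f(c) ≥ 0, new interval: [1.705000, 2.220000]

After 1 iteration(s), the approximation is c_1 = 1.705000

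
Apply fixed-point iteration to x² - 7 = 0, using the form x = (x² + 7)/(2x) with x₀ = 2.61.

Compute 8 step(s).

Equation: x² - 7 = 0
Fixed-point form: x = (x² + 7)/(2x)
x₀ = 2.61

x_1 = g(2.610000) = 2.645996
x_2 = g(2.645996) = 2.645751
x_3 = g(2.645751) = 2.645751
x_4 = g(2.645751) = 2.645751
x_5 = g(2.645751) = 2.645751
x_6 = g(2.645751) = 2.645751
x_7 = g(2.645751) = 2.645751
x_8 = g(2.645751) = 2.645751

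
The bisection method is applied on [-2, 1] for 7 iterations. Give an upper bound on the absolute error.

Bisection error bound: |error| ≤ (b-a)/2^n
|error| ≤ (1 - (-2))/2^7 = 3/2^7
|error| ≤ 0.0234375000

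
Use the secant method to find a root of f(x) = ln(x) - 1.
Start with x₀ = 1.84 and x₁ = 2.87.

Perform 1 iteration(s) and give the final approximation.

f(x) = ln(x) - 1
x₀ = 1.84, x₁ = 2.87

Secant formula: x_{n+1} = x_n - f(x_n)(x_n - x_{n-1})/(f(x_n) - f(x_{n-1}))

Iteration 1:
  f(1.840000) = -0.390234
  f(2.870000) = 0.054312
  x_2 = 2.870000 - 0.054312×(2.870000 - 1.840000)/(0.054312 - (-0.390234))
       = 2.744161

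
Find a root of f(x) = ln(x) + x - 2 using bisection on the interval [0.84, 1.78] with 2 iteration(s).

f(x) = ln(x) + x - 2
Initial interval: [0.84, 1.78]

Iteration 1:
  c_1 = (0.840000 + 1.780000)/2 = 1.310000
  f(c_1) = f(1.310000) = -0.419973
  f(a) × f(c) ≥ 0, new interval: [1.310000, 1.780000]
Iteration 2:
  c_2 = (1.310000 + 1.780000)/2 = 1.545000
  f(c_2) = f(1.545000) = -0.019976
  f(a) × f(c) ≥ 0, new interval: [1.545000, 1.780000]

After 2 iteration(s), the approximation is c_2 = 1.545000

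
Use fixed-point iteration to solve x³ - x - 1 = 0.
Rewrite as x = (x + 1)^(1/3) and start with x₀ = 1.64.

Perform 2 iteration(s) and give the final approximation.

Equation: x³ - x - 1 = 0
Fixed-point form: x = (x + 1)^(1/3)
x₀ = 1.64

x_1 = g(1.640000) = 1.382085
x_2 = g(1.382085) = 1.335526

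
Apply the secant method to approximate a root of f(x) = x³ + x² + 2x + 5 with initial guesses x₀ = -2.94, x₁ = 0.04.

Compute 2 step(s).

f(x) = x³ + x² + 2x + 5
x₀ = -2.94, x₁ = 0.04

Secant formula: x_{n+1} = x_n - f(x_n)(x_n - x_{n-1})/(f(x_n) - f(x_{n-1}))

Iteration 1:
  f(-2.940000) = -17.648584
  f(0.040000) = 5.081664
  x_2 = 0.040000 - 5.081664×(0.040000 - (-2.940000))/(5.081664 - (-17.648584))
       = -0.626221
Iteration 2:
  f(0.040000) = 5.081664
  f(-0.626221) = 3.894137
  x_3 = -0.626221 - 3.894137×(-0.626221 - 0.040000)/(3.894137 - 5.081664)
       = -2.810891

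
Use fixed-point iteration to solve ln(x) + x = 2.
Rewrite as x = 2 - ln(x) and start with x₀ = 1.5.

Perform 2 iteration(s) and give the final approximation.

Equation: ln(x) + x = 2
Fixed-point form: x = 2 - ln(x)
x₀ = 1.5

x_1 = g(1.500000) = 1.594535
x_2 = g(1.594535) = 1.533418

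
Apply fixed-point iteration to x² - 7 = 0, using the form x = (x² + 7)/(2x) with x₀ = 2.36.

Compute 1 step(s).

Equation: x² - 7 = 0
Fixed-point form: x = (x² + 7)/(2x)
x₀ = 2.36

x_1 = g(2.360000) = 2.663051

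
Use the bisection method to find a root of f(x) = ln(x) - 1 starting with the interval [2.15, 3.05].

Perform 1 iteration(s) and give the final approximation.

f(x) = ln(x) - 1
Initial interval: [2.15, 3.05]

Iteration 1:
  c_1 = (2.150000 + 3.050000)/2 = 2.600000
  f(c_1) = f(2.600000) = -0.044489
  f(a) × f(c) ≥ 0, new interval: [2.600000, 3.050000]

After 1 iteration(s), the approximation is c_1 = 2.600000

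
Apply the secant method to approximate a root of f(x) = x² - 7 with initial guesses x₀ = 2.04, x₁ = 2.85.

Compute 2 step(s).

f(x) = x² - 7
x₀ = 2.04, x₁ = 2.85

Secant formula: x_{n+1} = x_n - f(x_n)(x_n - x_{n-1})/(f(x_n) - f(x_{n-1}))

Iteration 1:
  f(2.040000) = -2.838400
  f(2.850000) = 1.122500
  x_2 = 2.850000 - 1.122500×(2.850000 - 2.040000)/(1.122500 - (-2.838400))
       = 2.620450
Iteration 2:
  f(2.850000) = 1.122500
  f(2.620450) = -0.133242
  x_3 = 2.620450 - (-0.133242)×(2.620450 - 2.850000)/(-0.133242 - 1.122500)
       = 2.644807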